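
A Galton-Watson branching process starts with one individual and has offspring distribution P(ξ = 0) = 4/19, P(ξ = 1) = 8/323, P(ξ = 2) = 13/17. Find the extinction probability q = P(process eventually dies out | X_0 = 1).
q = 68/247

The pgf is f(s) = 4/19 + 8/323·s + 13/17·s². The extinction probability q is the smallest fixed point of f in [0, 1]. Setting s = f(s):
  13/17·s² + (8/323 − 1)·s + 4/19 = 0
  13/17·s² − (4/19 + 13/17)·s + 4/19 = 0
which factors as (s − 1)·(13/17·s − 4/19) = 0, giving roots s = 1 and s = (4/19)/(13/17) = 68/247.
Mean offspring μ = 8/323 + 2·13/17 = 502/323 > 1 (supercritical), so q < 1. The extinction probability is the smaller root: q = (4/19)/(13/17) = 68/247.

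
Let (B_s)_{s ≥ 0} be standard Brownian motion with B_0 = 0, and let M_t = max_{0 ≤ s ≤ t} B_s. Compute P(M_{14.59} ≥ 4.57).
P(M_{14.59} ≥ 4.57) = 2·P(B_{14.59} ≥ 4.57) = 2(1 − Φ(4.57/√14.59)) ≈ 0.2315

By the reflection principle for Brownian motion, P(M_t ≥ a) = 2 · P(B_t ≥ a) for a ≥ 0. Since B_t ~ N(0, t), P(B_t ≥ 4.57) = 1 − Φ(4.57/√t) = 1 − Φ(4.57/√14.59) = 1 − Φ(1.1964). So
  P(M_{14.59} ≥ 4.57) = 2(1 − Φ(1.1964)) ≈ 0.2315.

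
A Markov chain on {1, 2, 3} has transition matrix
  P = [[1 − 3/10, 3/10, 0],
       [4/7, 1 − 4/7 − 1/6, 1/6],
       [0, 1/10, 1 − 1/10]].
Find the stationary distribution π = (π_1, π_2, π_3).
π = (5/12, 7/32, 35/96)

This is a birth-death chain on three states, which satisfies detailed balance: π_1 · P_{12} = π_2 · P_{21} and π_2 · P_{23} = π_3 · P_{32}.
From π_1 · 3/10 = π_2 · 4/7: π_2/π_1 = (3/10)/(4/7) = 21/40.
From π_2 · 1/6 = π_3 · 1/10: π_3/π_2 = (1/6)/(1/10) = 5/3.
Take π_1 proportional to 1; then unnormalized π = (1, 21/40, 7/8). Normalize by dividing by the sum 12/5:
  π = (5/12, 7/32, 35/96).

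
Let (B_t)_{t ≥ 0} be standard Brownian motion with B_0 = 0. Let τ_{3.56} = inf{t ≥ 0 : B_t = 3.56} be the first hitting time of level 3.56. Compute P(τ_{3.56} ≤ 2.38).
P(τ_{3.56} ≤ 2.38) = 2(1 − Φ(3.56/√2.38)) = 2(1 − Φ(2.3076)) ≈ 0.0210

By the reflection principle for standard BM, P(τ_b ≤ t) = 2 · P(B_t ≥ b). Since B_t ~ N(0, t), P(B_t ≥ 3.56) = 1 − Φ(3.56/√t) = 1 − Φ(3.56/√2.38) = 1 − Φ(2.3076) ≈ 0.01051. Doubling: P(τ_{3.56} ≤ 2.38) ≈ 2 · 0.01051 = 0.02102 ≈ 0.0210.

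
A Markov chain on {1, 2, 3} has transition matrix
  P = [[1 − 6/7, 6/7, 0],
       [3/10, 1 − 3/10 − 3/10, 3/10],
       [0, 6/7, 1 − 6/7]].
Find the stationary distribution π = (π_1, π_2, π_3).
π = (7/34, 10/17, 7/34)

This is a birth-death chain on three states, which satisfies detailed balance: π_1 · P_{12} = π_2 · P_{21} and π_2 · P_{23} = π_3 · P_{32}.
From π_1 · 6/7 = π_2 · 3/10: π_2/π_1 = (6/7)/(3/10) = 20/7.
From π_2 · 3/10 = π_3 · 6/7: π_3/π_2 = (3/10)/(6/7) = 7/20.
Take π_1 proportional to 1; then unnormalized π = (1, 20/7, 1). Normalize by dividing by the sum 34/7:
  π = (7/34, 10/17, 7/34).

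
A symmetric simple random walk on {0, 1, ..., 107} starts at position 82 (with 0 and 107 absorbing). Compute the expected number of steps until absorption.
E[τ | X_0 = 82] = 2050

Let v_k = E[τ | X_0 = k]. Boundary: v_0 = v_107 = 0. Recurrence: v_k = 1 + (v_{k-1} + v_{k+1})/2 for 1 ≤ k ≤ 106. The particular solution to v_k − (v_{k-1} + v_{k+1})/2 = 1 is v_k = −k^2. Adding homogeneous solution A + B k and matching boundaries gives v_k = k (107 − k). Substituting k = 82: v_82 = 82 · 25 = 2050.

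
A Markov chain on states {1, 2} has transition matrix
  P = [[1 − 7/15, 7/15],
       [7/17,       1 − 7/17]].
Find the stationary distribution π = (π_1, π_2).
π_1 = 15/32, π_2 = 17/32

Solve πP = π with π_1 + π_2 = 1. From πP = π: π_1 · (1 − 7/15) + π_2 · 7/17 = π_1 ⇒ π_2 · 7/17 = π_1 · 7/15 ⇒ π_2/π_1 = (7/15)/(7/17) = 17/15. Together with π_1 + π_2 = 1:
  π_1 = (7/17)/(7/15 + 7/17) = (7/17)/(224/255) = 15/32,
  π_2 = (7/15)/(7/15 + 7/17) = (7/15)/(224/255) = 17/32.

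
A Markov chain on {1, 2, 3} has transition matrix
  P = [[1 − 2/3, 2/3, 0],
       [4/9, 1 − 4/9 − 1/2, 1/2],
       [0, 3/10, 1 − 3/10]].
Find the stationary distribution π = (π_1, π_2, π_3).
π = (1/5, 3/10, 1/2)

This is a birth-death chain on three states, which satisfies detailed balance: π_1 · P_{12} = π_2 · P_{21} and π_2 · P_{23} = π_3 · P_{32}.
From π_1 · 2/3 = π_2 · 4/9: π_2/π_1 = (2/3)/(4/9) = 3/2.
From π_2 · 1/2 = π_3 · 3/10: π_3/π_2 = (1/2)/(3/10) = 5/3.
Take π_1 proportional to 1; then unnormalized π = (1, 3/2, 5/2). Normalize by dividing by the sum 5:
  π = (1/5, 3/10, 1/2).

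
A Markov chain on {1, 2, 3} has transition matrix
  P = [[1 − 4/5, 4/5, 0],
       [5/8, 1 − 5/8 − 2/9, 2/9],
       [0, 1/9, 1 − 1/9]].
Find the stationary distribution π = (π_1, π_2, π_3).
π = (25/121, 32/121, 64/121)

This is a birth-death chain on three states, which satisfies detailed balance: π_1 · P_{12} = π_2 · P_{21} and π_2 · P_{23} = π_3 · P_{32}.
From π_1 · 4/5 = π_2 · 5/8: π_2/π_1 = (4/5)/(5/8) = 32/25.
From π_2 · 2/9 = π_3 · 1/9: π_3/π_2 = (2/9)/(1/9) = 2.
Take π_1 proportional to 1; then unnormalized π = (1, 32/25, 64/25). Normalize by dividing by the sum 121/25:
  π = (25/121, 32/121, 64/121).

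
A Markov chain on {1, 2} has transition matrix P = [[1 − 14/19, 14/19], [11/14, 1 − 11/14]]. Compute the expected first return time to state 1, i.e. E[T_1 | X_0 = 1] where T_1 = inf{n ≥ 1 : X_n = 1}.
E[T_1 | X_0 = 1] = 1/π_1 = 405/209

For an irreducible recurrent Markov chain with stationary distribution π, E[T_i | X_0 = i] = 1/π_i (Kac's formula). Here π_1 = (11/14)/(14/19 + 11/14) = (11/14)/(405/266) = 209/405, so E[T_1 | X_0 = 1] = 1/π_1 = (14/19 + 11/14)/(11/14) = (405/266)/(11/14) = 405/209.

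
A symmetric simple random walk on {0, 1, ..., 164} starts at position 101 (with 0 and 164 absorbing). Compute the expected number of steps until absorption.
E[τ | X_0 = 101] = 6363

Let v_k = E[τ | X_0 = k]. Boundary: v_0 = v_164 = 0. Recurrence: v_k = 1 + (v_{k-1} + v_{k+1})/2 for 1 ≤ k ≤ 163. The particular solution to v_k − (v_{k-1} + v_{k+1})/2 = 1 is v_k = −k^2. Adding homogeneous solution A + B k and matching boundaries gives v_k = k (164 − k). Substituting k = 101: v_101 = 101 · 63 = 6363.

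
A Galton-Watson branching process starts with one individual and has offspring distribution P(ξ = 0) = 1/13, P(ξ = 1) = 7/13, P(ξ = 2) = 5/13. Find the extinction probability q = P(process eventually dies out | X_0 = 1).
q = 1/5

The pgf is f(s) = 1/13 + 7/13·s + 5/13·s². The extinction probability q is the smallest fixed point of f in [0, 1]. Setting s = f(s):
  5/13·s² + (7/13 − 1)·s + 1/13 = 0
  5/13·s² − (1/13 + 5/13)·s + 1/13 = 0
which factors as (s − 1)·(5/13·s − 1/13) = 0, giving roots s = 1 and s = (1/13)/(5/13) = 1/5.
Mean offspring μ = 7/13 + 2·5/13 = 17/13 > 1 (supercritical), so q < 1. The extinction probability is the smaller root: q = (1/13)/(5/13) = 1/5.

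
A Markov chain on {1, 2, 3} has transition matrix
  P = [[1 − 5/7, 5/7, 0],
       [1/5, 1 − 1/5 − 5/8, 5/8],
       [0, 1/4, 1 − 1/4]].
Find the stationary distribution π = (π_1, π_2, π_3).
π = (2/27, 50/189, 125/189)

This is a birth-death chain on three states, which satisfies detailed balance: π_1 · P_{12} = π_2 · P_{21} and π_2 · P_{23} = π_3 · P_{32}.
From π_1 · 5/7 = π_2 · 1/5: π_2/π_1 = (5/7)/(1/5) = 25/7.
From π_2 · 5/8 = π_3 · 1/4: π_3/π_2 = (5/8)/(1/4) = 5/2.
Take π_1 proportional to 1; then unnormalized π = (1, 25/7, 125/14). Normalize by dividing by the sum 27/2:
  π = (2/27, 50/189, 125/189).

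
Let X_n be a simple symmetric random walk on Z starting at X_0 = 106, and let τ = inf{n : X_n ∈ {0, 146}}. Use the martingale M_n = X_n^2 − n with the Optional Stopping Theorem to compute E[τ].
E[τ] = 4240

M_n = X_n^2 − n is a martingale (since E[X_{n+1}^2 | F_n] = X_n^2 + 1). By OST (τ has finite mean in a bounded region), E[M_τ] = E[M_0] = X_0^2 − 0 = 106^2 = 11236. Also E[M_τ] = E[X_τ^2] − E[τ]. The walk exits at 0 or 146, with P(hit 146 first) = 106/146, so E[X_τ^2] = 146^2 · 106/146 + 0 = 15476. Thus E[τ] = E[X_τ^2] − E[M_τ] = 15476 − 11236 = 4240 = 106(146 − 106) = 4240.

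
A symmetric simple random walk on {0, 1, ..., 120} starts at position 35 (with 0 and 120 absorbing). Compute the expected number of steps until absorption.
E[τ | X_0 = 35] = 2975

Let v_k = E[τ | X_0 = k]. Boundary: v_0 = v_120 = 0. Recurrence: v_k = 1 + (v_{k-1} + v_{k+1})/2 for 1 ≤ k ≤ 119. The particular solution to v_k − (v_{k-1} + v_{k+1})/2 = 1 is v_k = −k^2. Adding homogeneous solution A + B k and matching boundaries gives v_k = k (120 − k). Substituting k = 35: v_35 = 35 · 85 = 2975.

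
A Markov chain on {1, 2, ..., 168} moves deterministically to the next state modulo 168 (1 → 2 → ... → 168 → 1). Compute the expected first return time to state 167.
E[T_167 | X_0 = 167] = 168

The chain cycles deterministically, so starting at state 167 it returns in exactly 168 steps. Equivalently, the stationary distribution is uniform π_j = 1/168 for every state j, so by Kac's formula E[T_167] = 1/π_167 = 168.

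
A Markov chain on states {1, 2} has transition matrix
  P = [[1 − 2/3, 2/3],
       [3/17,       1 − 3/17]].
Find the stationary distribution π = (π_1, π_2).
π_1 = 9/43, π_2 = 34/43

Solve πP = π with π_1 + π_2 = 1. From πP = π: π_1 · (1 − 2/3) + π_2 · 3/17 = π_1 ⇒ π_2 · 3/17 = π_1 · 2/3 ⇒ π_2/π_1 = (2/3)/(3/17) = 34/9. Together with π_1 + π_2 = 1:
  π_1 = (3/17)/(2/3 + 3/17) = (3/17)/(43/51) = 9/43,
  π_2 = (2/3)/(2/3 + 3/17) = (2/3)/(43/51) = 34/43.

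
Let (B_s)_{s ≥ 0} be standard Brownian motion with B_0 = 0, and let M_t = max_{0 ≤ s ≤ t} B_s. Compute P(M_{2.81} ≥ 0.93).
P(M_{2.81} ≥ 0.93) = 2·P(B_{2.81} ≥ 0.93) = 2(1 − Φ(0.93/√2.81)) ≈ 0.5790

By the reflection principle for Brownian motion, P(M_t ≥ a) = 2 · P(B_t ≥ a) for a ≥ 0. Since B_t ~ N(0, t), P(B_t ≥ 0.93) = 1 − Φ(0.93/√t) = 1 − Φ(0.93/√2.81) = 1 − Φ(0.5548). So
  P(M_{2.81} ≥ 0.93) = 2(1 − Φ(0.5548)) ≈ 0.5790.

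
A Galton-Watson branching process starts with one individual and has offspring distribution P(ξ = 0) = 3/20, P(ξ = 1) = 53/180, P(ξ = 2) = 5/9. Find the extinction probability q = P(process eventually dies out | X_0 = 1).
q = 27/100

The pgf is f(s) = 3/20 + 53/180·s + 5/9·s². The extinction probability q is the smallest fixed point of f in [0, 1]. Setting s = f(s):
  5/9·s² + (53/180 − 1)·s + 3/20 = 0
  5/9·s² − (3/20 + 5/9)·s + 3/20 = 0
which factors as (s − 1)·(5/9·s − 3/20) = 0, giving roots s = 1 and s = (3/20)/(5/9) = 27/100.
Mean offspring μ = 53/180 + 2·5/9 = 253/180 > 1 (supercritical), so q < 1. The extinction probability is the smaller root: q = (3/20)/(5/9) = 27/100.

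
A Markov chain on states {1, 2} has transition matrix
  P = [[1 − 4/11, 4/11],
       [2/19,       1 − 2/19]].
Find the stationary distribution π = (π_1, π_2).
π_1 = 11/49, π_2 = 38/49

Solve πP = π with π_1 + π_2 = 1. From πP = π: π_1 · (1 − 4/11) + π_2 · 2/19 = π_1 ⇒ π_2 · 2/19 = π_1 · 4/11 ⇒ π_2/π_1 = (4/11)/(2/19) = 38/11. Together with π_1 + π_2 = 1:
  π_1 = (2/19)/(4/11 + 2/19) = (2/19)/(98/209) = 11/49,
  π_2 = (4/11)/(4/11 + 2/19) = (4/11)/(98/209) = 38/49.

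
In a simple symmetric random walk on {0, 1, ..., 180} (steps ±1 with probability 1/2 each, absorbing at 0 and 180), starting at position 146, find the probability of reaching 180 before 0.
P(hit 180 before 0) = 146/180 = 73/90

Let u_k = P(hit 180 before 0 | start at k). Then u_0 = 0, u_180 = 1, and u_k = u_{k-1}/2 + u_{k+1}/2 for 1 ≤ k ≤ 179. This harmonic recurrence is solved by u_k = k/180, giving u_146 = 146/180 = 73/90.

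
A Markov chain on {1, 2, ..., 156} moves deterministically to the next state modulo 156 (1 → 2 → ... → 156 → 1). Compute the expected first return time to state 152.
E[T_152 | X_0 = 152] = 156

The chain cycles deterministically, so starting at state 152 it returns in exactly 156 steps. Equivalently, the stationary distribution is uniform π_j = 1/156 for every state j, so by Kac's formula E[T_152] = 1/π_152 = 156.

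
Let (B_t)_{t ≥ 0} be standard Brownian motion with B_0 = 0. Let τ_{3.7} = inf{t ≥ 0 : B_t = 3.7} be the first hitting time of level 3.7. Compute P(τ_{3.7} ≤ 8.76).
P(τ_{3.7} ≤ 8.76) = 2(1 − Φ(3.7/√8.76)) = 2(1 − Φ(1.2501)) ≈ 0.2113

By the reflection principle for standard BM, P(τ_b ≤ t) = 2 · P(B_t ≥ b). Since B_t ~ N(0, t), P(B_t ≥ 3.7) = 1 − Φ(3.7/√t) = 1 − Φ(3.7/√8.76) = 1 − Φ(1.2501) ≈ 0.10563. Doubling: P(τ_{3.7} ≤ 8.76) ≈ 2 · 0.10563 = 0.21126 ≈ 0.2113.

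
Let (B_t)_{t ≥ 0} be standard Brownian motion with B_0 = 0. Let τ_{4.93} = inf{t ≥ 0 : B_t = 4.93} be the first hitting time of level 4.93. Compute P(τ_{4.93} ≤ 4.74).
P(τ_{4.93} ≤ 4.74) = 2(1 − Φ(4.93/√4.74)) = 2(1 − Φ(2.2644)) ≈ 0.0235

By the reflection principle for standard BM, P(τ_b ≤ t) = 2 · P(B_t ≥ b). Since B_t ~ N(0, t), P(B_t ≥ 4.93) = 1 − Φ(4.93/√t) = 1 − Φ(4.93/√4.74) = 1 − Φ(2.2644) ≈ 0.01177. Doubling: P(τ_{4.93} ≤ 4.74) ≈ 2 · 0.01177 = 0.02354 ≈ 0.0235.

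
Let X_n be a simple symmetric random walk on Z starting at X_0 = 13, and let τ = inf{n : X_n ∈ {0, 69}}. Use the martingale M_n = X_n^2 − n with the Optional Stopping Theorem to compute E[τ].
E[τ] = 728

M_n = X_n^2 − n is a martingale (since E[X_{n+1}^2 | F_n] = X_n^2 + 1). By OST (τ has finite mean in a bounded region), E[M_τ] = E[M_0] = X_0^2 − 0 = 13^2 = 169. Also E[M_τ] = E[X_τ^2] − E[τ]. The walk exits at 0 or 69, with P(hit 69 first) = 13/69, so E[X_τ^2] = 69^2 · 13/69 + 0 = 897. Thus E[τ] = E[X_τ^2] − E[M_τ] = 897 − 169 = 728 = 13(69 − 13) = 728.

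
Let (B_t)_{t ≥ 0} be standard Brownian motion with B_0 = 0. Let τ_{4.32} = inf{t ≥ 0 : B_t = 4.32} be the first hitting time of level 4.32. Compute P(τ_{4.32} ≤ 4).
P(τ_{4.32} ≤ 4) = 2(1 − Φ(4.32/√4)) = 2(1 − Φ(2.1600)) ≈ 0.0308

By the reflection principle for standard BM, P(τ_b ≤ t) = 2 · P(B_t ≥ b). Since B_t ~ N(0, t), P(B_t ≥ 4.32) = 1 − Φ(4.32/√t) = 1 − Φ(4.32/√4) = 1 − Φ(2.1600) ≈ 0.01539. Doubling: P(τ_{4.32} ≤ 4) ≈ 2 · 0.01539 = 0.03078 ≈ 0.0308.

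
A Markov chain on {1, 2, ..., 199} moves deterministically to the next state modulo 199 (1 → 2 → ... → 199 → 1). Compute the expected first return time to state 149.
E[T_149 | X_0 = 149] = 199

The chain cycles deterministically, so starting at state 149 it returns in exactly 199 steps. Equivalently, the stationary distribution is uniform π_j = 1/199 for every state j, so by Kac's formula E[T_149] = 1/π_149 = 199.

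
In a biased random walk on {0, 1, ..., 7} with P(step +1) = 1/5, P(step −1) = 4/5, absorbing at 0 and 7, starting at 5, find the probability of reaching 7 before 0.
P(hit 7 before 0) = (1 − (4)^5) / (1 − (4)^7) = 341/5461

Let u_k denote P(reach 7 before 0 | start at k). Boundary: u_0 = 0, u_7 = 1. Recurrence: u_k = 1/5·u_{k+1} + 4/5·u_{k-1} for 1 ≤ k ≤ 6. Try u_k = A + B·r^k with r = q/p = (4/5)/(1/5) = 4. Substitution satisfies the recurrence; boundary conditions give:
  u_k = (1 − r^k) / (1 − r^N) = (1 − (4)^5) / (1 − (4)^7) = 341/5461.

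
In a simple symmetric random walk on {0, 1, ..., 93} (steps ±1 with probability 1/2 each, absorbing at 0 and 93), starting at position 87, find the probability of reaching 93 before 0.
P(hit 93 before 0) = 87/93 = 29/31

Let u_k = P(hit 93 before 0 | start at k). Then u_0 = 0, u_93 = 1, and u_k = u_{k-1}/2 + u_{k+1}/2 for 1 ≤ k ≤ 92. This harmonic recurrence is solved by u_k = k/93, giving u_87 = 87/93 = 29/31.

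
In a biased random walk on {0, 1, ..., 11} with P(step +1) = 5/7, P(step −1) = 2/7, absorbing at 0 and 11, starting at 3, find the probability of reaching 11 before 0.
P(hit 11 before 0) = (1 − (2/5)^3) / (1 − (2/5)^11) = 15234375/16275359

Let u_k denote P(reach 11 before 0 | start at k). Boundary: u_0 = 0, u_11 = 1. Recurrence: u_k = 5/7·u_{k+1} + 2/7·u_{k-1} for 1 ≤ k ≤ 10. Try u_k = A + B·r^k with r = q/p = (2/7)/(5/7) = 2/5. Substitution satisfies the recurrence; boundary conditions give:
  u_k = (1 − r^k) / (1 − r^N) = (1 − (2/5)^3) / (1 − (2/5)^11) = 15234375/16275359.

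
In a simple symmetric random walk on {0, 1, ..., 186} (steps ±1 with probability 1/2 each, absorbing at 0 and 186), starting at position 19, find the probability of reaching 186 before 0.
P(hit 186 before 0) = 19/186

Let u_k = P(hit 186 before 0 | start at k). Then u_0 = 0, u_186 = 1, and u_k = u_{k-1}/2 + u_{k+1}/2 for 1 ≤ k ≤ 185. This harmonic recurrence is solved by u_k = k/186, giving u_19 = 19/186.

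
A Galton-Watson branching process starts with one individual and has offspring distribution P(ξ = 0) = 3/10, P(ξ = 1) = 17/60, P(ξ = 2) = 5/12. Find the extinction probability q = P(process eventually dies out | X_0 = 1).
q = 18/25

The pgf is f(s) = 3/10 + 17/60·s + 5/12·s². The extinction probability q is the smallest fixed point of f in [0, 1]. Setting s = f(s):
  5/12·s² + (17/60 − 1)·s + 3/10 = 0
  5/12·s² − (3/10 + 5/12)·s + 3/10 = 0
which factors as (s − 1)·(5/12·s − 3/10) = 0, giving roots s = 1 and s = (3/10)/(5/12) = 18/25.
Mean offspring μ = 17/60 + 2·5/12 = 67/60 > 1 (supercritical), so q < 1. The extinction probability is the smaller root: q = (3/10)/(5/12) = 18/25.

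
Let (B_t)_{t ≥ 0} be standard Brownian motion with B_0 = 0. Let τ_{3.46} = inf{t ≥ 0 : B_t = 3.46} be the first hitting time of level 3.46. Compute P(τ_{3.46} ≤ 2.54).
P(τ_{3.46} ≤ 2.54) = 2(1 − Φ(3.46/√2.54)) = 2(1 − Φ(2.1710)) ≈ 0.0299

By the reflection principle for standard BM, P(τ_b ≤ t) = 2 · P(B_t ≥ b). Since B_t ~ N(0, t), P(B_t ≥ 3.46) = 1 − Φ(3.46/√t) = 1 − Φ(3.46/√2.54) = 1 − Φ(2.1710) ≈ 0.01497. Doubling: P(τ_{3.46} ≤ 2.54) ≈ 2 · 0.01497 = 0.02994 ≈ 0.0299.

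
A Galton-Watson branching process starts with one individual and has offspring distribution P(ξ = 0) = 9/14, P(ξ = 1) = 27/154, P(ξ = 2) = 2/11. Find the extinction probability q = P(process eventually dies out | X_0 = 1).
q = 1

Mean offspring μ = 0·9/14 + 1·27/154 + 2·2/11 = 83/154 ≤ 1. For μ ≤ 1 with offspring not concentrated at 1, the Galton-Watson process goes extinct almost surely, so q = 1.
(Algebraic check: The pgf is f(s) = 9/14 + 27/154·s + 2/11·s². The extinction probability q is the smallest fixed point of f in [0, 1]. Setting s = f(s):
  2/11·s² + (27/154 − 1)·s + 9/14 = 0
  2/11·s² − (9/14 + 2/11)·s + 9/14 = 0
which factors as (s − 1)·(2/11·s − 9/14) = 0, giving roots s = 1 and s = (9/14)/(2/11) = 99/28. Since 99/28 ≥ 1, the smallest root in [0, 1] is s = 1.)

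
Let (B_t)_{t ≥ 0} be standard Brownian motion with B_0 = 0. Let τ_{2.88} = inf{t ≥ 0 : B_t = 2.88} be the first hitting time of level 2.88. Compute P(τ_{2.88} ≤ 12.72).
P(τ_{2.88} ≤ 12.72) = 2(1 − Φ(2.88/√12.72)) = 2(1 − Φ(0.8075)) ≈ 0.4194

By the reflection principle for standard BM, P(τ_b ≤ t) = 2 · P(B_t ≥ b). Since B_t ~ N(0, t), P(B_t ≥ 2.88) = 1 − Φ(2.88/√t) = 1 − Φ(2.88/√12.72) = 1 − Φ(0.8075) ≈ 0.20969. Doubling: P(τ_{2.88} ≤ 12.72) ≈ 2 · 0.20969 = 0.41938 ≈ 0.4194.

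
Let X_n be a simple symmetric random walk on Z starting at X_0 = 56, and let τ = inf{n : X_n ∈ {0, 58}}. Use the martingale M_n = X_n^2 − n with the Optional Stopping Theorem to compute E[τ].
E[τ] = 112

M_n = X_n^2 − n is a martingale (since E[X_{n+1}^2 | F_n] = X_n^2 + 1). By OST (τ has finite mean in a bounded region), E[M_τ] = E[M_0] = X_0^2 − 0 = 56^2 = 3136. Also E[M_τ] = E[X_τ^2] − E[τ]. The walk exits at 0 or 58, with P(hit 58 first) = 56/58, so E[X_τ^2] = 58^2 · 56/58 + 0 = 3248. Thus E[τ] = E[X_τ^2] − E[M_τ] = 3248 − 3136 = 112 = 56(58 − 56) = 112.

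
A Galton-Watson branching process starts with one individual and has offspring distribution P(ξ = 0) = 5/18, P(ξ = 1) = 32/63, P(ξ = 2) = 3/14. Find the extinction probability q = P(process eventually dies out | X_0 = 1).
q = 1

Mean offspring μ = 0·5/18 + 1·32/63 + 2·3/14 = 59/63 ≤ 1. For μ ≤ 1 with offspring not concentrated at 1, the Galton-Watson process goes extinct almost surely, so q = 1.
(Algebraic check: The pgf is f(s) = 5/18 + 32/63·s + 3/14·s². The extinction probability q is the smallest fixed point of f in [0, 1]. Setting s = f(s):
  3/14·s² + (32/63 − 1)·s + 5/18 = 0
  3/14·s² − (5/18 + 3/14)·s + 5/18 = 0
which factors as (s − 1)·(3/14·s − 5/18) = 0, giving roots s = 1 and s = (5/18)/(3/14) = 35/27. Since 35/27 ≥ 1, the smallest root in [0, 1] is s = 1.)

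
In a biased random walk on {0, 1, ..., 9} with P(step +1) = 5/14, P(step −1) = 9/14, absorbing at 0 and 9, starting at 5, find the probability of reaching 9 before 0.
P(hit 9 before 0) = (1 − (9/5)^5) / (1 − (9/5)^9) = 8738125/96366841

Let u_k denote P(reach 9 before 0 | start at k). Boundary: u_0 = 0, u_9 = 1. Recurrence: u_k = 5/14·u_{k+1} + 9/14·u_{k-1} for 1 ≤ k ≤ 8. Try u_k = A + B·r^k with r = q/p = (9/14)/(5/14) = 9/5. Substitution satisfies the recurrence; boundary conditions give:
  u_k = (1 − r^k) / (1 − r^N) = (1 − (9/5)^5) / (1 − (9/5)^9) = 8738125/96366841.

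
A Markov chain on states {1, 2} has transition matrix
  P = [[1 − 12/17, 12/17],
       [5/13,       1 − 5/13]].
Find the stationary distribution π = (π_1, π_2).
π_1 = 85/241, π_2 = 156/241

Solve πP = π with π_1 + π_2 = 1. From πP = π: π_1 · (1 − 12/17) + π_2 · 5/13 = π_1 ⇒ π_2 · 5/13 = π_1 · 12/17 ⇒ π_2/π_1 = (12/17)/(5/13) = 156/85. Together with π_1 + π_2 = 1:
  π_1 = (5/13)/(12/17 + 5/13) = (5/13)/(241/221) = 85/241,
  π_2 = (12/17)/(12/17 + 5/13) = (12/17)/(241/221) = 156/241.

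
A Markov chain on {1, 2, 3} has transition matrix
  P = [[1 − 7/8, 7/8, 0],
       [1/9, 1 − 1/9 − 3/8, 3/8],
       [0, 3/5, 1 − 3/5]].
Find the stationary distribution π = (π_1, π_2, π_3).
π = (64/883, 504/883, 315/883)

This is a birth-death chain on three states, which satisfies detailed balance: π_1 · P_{12} = π_2 · P_{21} and π_2 · P_{23} = π_3 · P_{32}.
From π_1 · 7/8 = π_2 · 1/9: π_2/π_1 = (7/8)/(1/9) = 63/8.
From π_2 · 3/8 = π_3 · 3/5: π_3/π_2 = (3/8)/(3/5) = 5/8.
Take π_1 proportional to 1; then unnormalized π = (1, 63/8, 315/64). Normalize by dividing by the sum 883/64:
  π = (64/883, 504/883, 315/883).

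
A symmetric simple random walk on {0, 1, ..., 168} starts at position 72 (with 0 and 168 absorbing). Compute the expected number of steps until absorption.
E[τ | X_0 = 72] = 6912

Let v_k = E[τ | X_0 = k]. Boundary: v_0 = v_168 = 0. Recurrence: v_k = 1 + (v_{k-1} + v_{k+1})/2 for 1 ≤ k ≤ 167. The particular solution to v_k − (v_{k-1} + v_{k+1})/2 = 1 is v_k = −k^2. Adding homogeneous solution A + B k and matching boundaries gives v_k = k (168 − k). Substituting k = 72: v_72 = 72 · 96 = 6912.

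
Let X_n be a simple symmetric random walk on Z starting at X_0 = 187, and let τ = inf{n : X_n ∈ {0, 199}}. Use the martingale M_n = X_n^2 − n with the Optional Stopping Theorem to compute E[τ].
E[τ] = 2244

M_n = X_n^2 − n is a martingale (since E[X_{n+1}^2 | F_n] = X_n^2 + 1). By OST (τ has finite mean in a bounded region), E[M_τ] = E[M_0] = X_0^2 − 0 = 187^2 = 34969. Also E[M_τ] = E[X_τ^2] − E[τ]. The walk exits at 0 or 199, with P(hit 199 first) = 187/199, so E[X_τ^2] = 199^2 · 187/199 + 0 = 37213. Thus E[τ] = E[X_τ^2] − E[M_τ] = 37213 − 34969 = 2244 = 187(199 − 187) = 2244.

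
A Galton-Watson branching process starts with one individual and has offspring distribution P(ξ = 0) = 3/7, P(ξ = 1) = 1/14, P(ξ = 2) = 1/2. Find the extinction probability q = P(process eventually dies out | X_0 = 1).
q = 6/7

The pgf is f(s) = 3/7 + 1/14·s + 1/2·s². The extinction probability q is the smallest fixed point of f in [0, 1]. Setting s = f(s):
  1/2·s² + (1/14 − 1)·s + 3/7 = 0
  1/2·s² − (3/7 + 1/2)·s + 3/7 = 0
which factors as (s − 1)·(1/2·s − 3/7) = 0, giving roots s = 1 and s = (3/7)/(1/2) = 6/7.
Mean offspring μ = 1/14 + 2·1/2 = 15/14 > 1 (supercritical), so q < 1. The extinction probability is the smaller root: q = (3/7)/(1/2) = 6/7.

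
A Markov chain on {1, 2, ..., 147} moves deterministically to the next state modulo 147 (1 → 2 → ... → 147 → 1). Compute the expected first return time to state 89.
E[T_89 | X_0 = 89] = 147

The chain cycles deterministically, so starting at state 89 it returns in exactly 147 steps. Equivalently, the stationary distribution is uniform π_j = 1/147 for every state j, so by Kac's formula E[T_89] = 1/π_89 = 147.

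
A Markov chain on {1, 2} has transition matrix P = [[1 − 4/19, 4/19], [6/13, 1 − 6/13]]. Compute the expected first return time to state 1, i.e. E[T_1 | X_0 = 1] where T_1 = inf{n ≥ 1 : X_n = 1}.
E[T_1 | X_0 = 1] = 1/π_1 = 83/57

For an irreducible recurrent Markov chain with stationary distribution π, E[T_i | X_0 = i] = 1/π_i (Kac's formula). Here π_1 = (6/13)/(4/19 + 6/13) = (6/13)/(166/247) = 57/83, so E[T_1 | X_0 = 1] = 1/π_1 = (4/19 + 6/13)/(6/13) = (166/247)/(6/13) = 83/57.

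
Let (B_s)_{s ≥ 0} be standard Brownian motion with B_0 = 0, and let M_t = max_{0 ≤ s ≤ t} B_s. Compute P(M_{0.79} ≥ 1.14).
P(M_{0.79} ≥ 1.14) = 2·P(B_{0.79} ≥ 1.14) = 2(1 − Φ(1.14/√0.79)) ≈ 0.1996

By the reflection principle for Brownian motion, P(M_t ≥ a) = 2 · P(B_t ≥ a) for a ≥ 0. Since B_t ~ N(0, t), P(B_t ≥ 1.14) = 1 − Φ(1.14/√t) = 1 − Φ(1.14/√0.79) = 1 − Φ(1.2826). So
  P(M_{0.79} ≥ 1.14) = 2(1 − Φ(1.2826)) ≈ 0.1996.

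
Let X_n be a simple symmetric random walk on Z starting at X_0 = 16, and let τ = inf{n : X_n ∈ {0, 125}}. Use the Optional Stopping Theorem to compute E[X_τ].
E[X_τ] = 16

X_n is a martingale and τ is a bounded-mean stopping time (indeed τ is finite a.s. with bounded expectation since the walk is in a bounded region). By the OST, E[X_τ] = E[X_0] = 16. Equivalently: E[X_τ] = 125 · P(hit 125 first) + 0 · P(hit 0 first) = 125 · (16/125) = 16.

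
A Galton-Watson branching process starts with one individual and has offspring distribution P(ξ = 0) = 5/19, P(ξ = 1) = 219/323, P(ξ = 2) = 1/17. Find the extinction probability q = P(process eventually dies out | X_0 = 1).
q = 1

Mean offspring μ = 0·5/19 + 1·219/323 + 2·1/17 = 257/323 ≤ 1. For μ ≤ 1 with offspring not concentrated at 1, the Galton-Watson process goes extinct almost surely, so q = 1.
(Algebraic check: The pgf is f(s) = 5/19 + 219/323·s + 1/17·s². The extinction probability q is the smallest fixed point of f in [0, 1]. Setting s = f(s):
  1/17·s² + (219/323 − 1)·s + 5/19 = 0
  1/17·s² − (5/19 + 1/17)·s + 5/19 = 0
which factors as (s − 1)·(1/17·s − 5/19) = 0, giving roots s = 1 and s = (5/19)/(1/17) = 85/19. Since 85/19 ≥ 1, the smallest root in [0, 1] is s = 1.)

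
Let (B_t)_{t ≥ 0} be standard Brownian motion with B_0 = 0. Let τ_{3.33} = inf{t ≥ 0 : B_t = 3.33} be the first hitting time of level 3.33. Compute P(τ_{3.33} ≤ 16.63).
P(τ_{3.33} ≤ 16.63) = 2(1 − Φ(3.33/√16.63)) = 2(1 − Φ(0.8166)) ≈ 0.4142

By the reflection principle for standard BM, P(τ_b ≤ t) = 2 · P(B_t ≥ b). Since B_t ~ N(0, t), P(B_t ≥ 3.33) = 1 − Φ(3.33/√t) = 1 − Φ(3.33/√16.63) = 1 − Φ(0.8166) ≈ 0.20708. Doubling: P(τ_{3.33} ≤ 16.63) ≈ 2 · 0.20708 = 0.41416 ≈ 0.4142.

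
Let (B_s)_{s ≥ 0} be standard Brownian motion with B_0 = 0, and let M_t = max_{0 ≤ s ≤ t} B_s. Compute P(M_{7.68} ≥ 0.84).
P(M_{7.68} ≥ 0.84) = 2·P(B_{7.68} ≥ 0.84) = 2(1 − Φ(0.84/√7.68)) ≈ 0.7618

By the reflection principle for Brownian motion, P(M_t ≥ a) = 2 · P(B_t ≥ a) for a ≥ 0. Since B_t ~ N(0, t), P(B_t ≥ 0.84) = 1 − Φ(0.84/√t) = 1 − Φ(0.84/√7.68) = 1 − Φ(0.3031). So
  P(M_{7.68} ≥ 0.84) = 2(1 − Φ(0.3031)) ≈ 0.7618.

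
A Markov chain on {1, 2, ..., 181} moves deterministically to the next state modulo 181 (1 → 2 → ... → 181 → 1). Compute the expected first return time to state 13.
E[T_13 | X_0 = 13] = 181

The chain cycles deterministically, so starting at state 13 it returns in exactly 181 steps. Equivalently, the stationary distribution is uniform π_j = 1/181 for every state j, so by Kac's formula E[T_13] = 1/π_13 = 181.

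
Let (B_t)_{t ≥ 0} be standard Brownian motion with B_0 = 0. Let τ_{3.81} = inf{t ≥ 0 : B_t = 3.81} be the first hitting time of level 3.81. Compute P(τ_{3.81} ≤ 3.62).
P(τ_{3.81} ≤ 3.62) = 2(1 − Φ(3.81/√3.62)) = 2(1 − Φ(2.0025)) ≈ 0.0452

By the reflection principle for standard BM, P(τ_b ≤ t) = 2 · P(B_t ≥ b). Since B_t ~ N(0, t), P(B_t ≥ 3.81) = 1 − Φ(3.81/√t) = 1 − Φ(3.81/√3.62) = 1 − Φ(2.0025) ≈ 0.02262. Doubling: P(τ_{3.81} ≤ 3.62) ≈ 2 · 0.02262 = 0.04524 ≈ 0.0452.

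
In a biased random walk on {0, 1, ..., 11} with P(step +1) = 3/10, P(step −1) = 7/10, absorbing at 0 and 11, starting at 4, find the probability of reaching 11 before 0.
P(hit 11 before 0) = (1 − (7/3)^4) / (1 − (7/3)^11) = 1268460/494287399

Let u_k denote P(reach 11 before 0 | start at k). Boundary: u_0 = 0, u_11 = 1. Recurrence: u_k = 3/10·u_{k+1} + 7/10·u_{k-1} for 1 ≤ k ≤ 10. Try u_k = A + B·r^k with r = q/p = (7/10)/(3/10) = 7/3. Substitution satisfies the recurrence; boundary conditions give:
  u_k = (1 − r^k) / (1 − r^N) = (1 − (7/3)^4) / (1 − (7/3)^11) = 1268460/494287399.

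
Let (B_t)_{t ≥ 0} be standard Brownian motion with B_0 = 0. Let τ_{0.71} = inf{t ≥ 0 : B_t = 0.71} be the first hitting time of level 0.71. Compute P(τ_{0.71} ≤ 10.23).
P(τ_{0.71} ≤ 10.23) = 2(1 − Φ(0.71/√10.23)) = 2(1 − Φ(0.2220)) ≈ 0.8243

By the reflection principle for standard BM, P(τ_b ≤ t) = 2 · P(B_t ≥ b). Since B_t ~ N(0, t), P(B_t ≥ 0.71) = 1 − Φ(0.71/√t) = 1 − Φ(0.71/√10.23) = 1 − Φ(0.2220) ≈ 0.41216. Doubling: P(τ_{0.71} ≤ 10.23) ≈ 2 · 0.41216 = 0.82432 ≈ 0.8243.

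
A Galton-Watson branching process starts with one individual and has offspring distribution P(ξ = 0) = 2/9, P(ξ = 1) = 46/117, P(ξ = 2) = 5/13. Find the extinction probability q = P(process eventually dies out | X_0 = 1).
q = 26/45

The pgf is f(s) = 2/9 + 46/117·s + 5/13·s². The extinction probability q is the smallest fixed point of f in [0, 1]. Setting s = f(s):
  5/13·s² + (46/117 − 1)·s + 2/9 = 0
  5/13·s² − (2/9 + 5/13)·s + 2/9 = 0
which factors as (s − 1)·(5/13·s − 2/9) = 0, giving roots s = 1 and s = (2/9)/(5/13) = 26/45.
Mean offspring μ = 46/117 + 2·5/13 = 136/117 > 1 (supercritical), so q < 1. The extinction probability is the smaller root: q = (2/9)/(5/13) = 26/45.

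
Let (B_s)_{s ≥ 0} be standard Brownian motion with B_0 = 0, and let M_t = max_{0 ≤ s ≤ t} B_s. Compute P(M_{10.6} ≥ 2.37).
P(M_{10.6} ≥ 2.37) = 2·P(B_{10.6} ≥ 2.37) = 2(1 − Φ(2.37/√10.6)) ≈ 0.4667

By the reflection principle for Brownian motion, P(M_t ≥ a) = 2 · P(B_t ≥ a) for a ≥ 0. Since B_t ~ N(0, t), P(B_t ≥ 2.37) = 1 − Φ(2.37/√t) = 1 − Φ(2.37/√10.6) = 1 − Φ(0.7279). So
  P(M_{10.6} ≥ 2.37) = 2(1 − Φ(0.7279)) ≈ 0.4667.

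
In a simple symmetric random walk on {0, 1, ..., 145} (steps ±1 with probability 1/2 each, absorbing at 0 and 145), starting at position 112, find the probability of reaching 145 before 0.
P(hit 145 before 0) = 112/145

Let u_k = P(hit 145 before 0 | start at k). Then u_0 = 0, u_145 = 1, and u_k = u_{k-1}/2 + u_{k+1}/2 for 1 ≤ k ≤ 144. This harmonic recurrence is solved by u_k = k/145, giving u_112 = 112/145.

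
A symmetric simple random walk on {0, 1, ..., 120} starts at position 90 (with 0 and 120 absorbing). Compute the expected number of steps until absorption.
E[τ | X_0 = 90] = 2700

Let v_k = E[τ | X_0 = k]. Boundary: v_0 = v_120 = 0. Recurrence: v_k = 1 + (v_{k-1} + v_{k+1})/2 for 1 ≤ k ≤ 119. The particular solution to v_k − (v_{k-1} + v_{k+1})/2 = 1 is v_k = −k^2. Adding homogeneous solution A + B k and matching boundaries gives v_k = k (120 − k). Substituting k = 90: v_90 = 90 · 30 = 2700.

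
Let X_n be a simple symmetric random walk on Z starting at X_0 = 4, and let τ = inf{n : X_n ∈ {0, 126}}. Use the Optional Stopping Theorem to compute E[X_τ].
E[X_τ] = 4

X_n is a martingale and τ is a bounded-mean stopping time (indeed τ is finite a.s. with bounded expectation since the walk is in a bounded region). By the OST, E[X_τ] = E[X_0] = 4. Equivalently: E[X_τ] = 126 · P(hit 126 first) + 0 · P(hit 0 first) = 126 · (4/126) = 4.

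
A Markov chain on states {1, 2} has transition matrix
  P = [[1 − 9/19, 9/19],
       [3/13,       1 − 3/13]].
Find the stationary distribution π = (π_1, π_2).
π_1 = 19/58, π_2 = 39/58

Solve πP = π with π_1 + π_2 = 1. From πP = π: π_1 · (1 − 9/19) + π_2 · 3/13 = π_1 ⇒ π_2 · 3/13 = π_1 · 9/19 ⇒ π_2/π_1 = (9/19)/(3/13) = 39/19. Together with π_1 + π_2 = 1:
  π_1 = (3/13)/(9/19 + 3/13) = (3/13)/(174/247) = 19/58,
  π_2 = (9/19)/(9/19 + 3/13) = (9/19)/(174/247) = 39/58.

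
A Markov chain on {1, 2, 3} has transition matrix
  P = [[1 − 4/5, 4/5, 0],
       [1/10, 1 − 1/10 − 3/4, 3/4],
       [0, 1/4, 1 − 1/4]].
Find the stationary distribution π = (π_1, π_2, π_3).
π = (1/33, 8/33, 8/11)

This is a birth-death chain on three states, which satisfies detailed balance: π_1 · P_{12} = π_2 · P_{21} and π_2 · P_{23} = π_3 · P_{32}.
From π_1 · 4/5 = π_2 · 1/10: π_2/π_1 = (4/5)/(1/10) = 8.
From π_2 · 3/4 = π_3 · 1/4: π_3/π_2 = (3/4)/(1/4) = 3.
Take π_1 proportional to 1; then unnormalized π = (1, 8, 24). Normalize by dividing by the sum 33:
  π = (1/33, 8/33, 8/11).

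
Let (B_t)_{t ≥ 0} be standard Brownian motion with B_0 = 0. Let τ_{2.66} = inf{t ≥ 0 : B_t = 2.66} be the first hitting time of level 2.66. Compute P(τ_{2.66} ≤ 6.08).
P(τ_{2.66} ≤ 6.08) = 2(1 − Φ(2.66/√6.08)) = 2(1 − Φ(1.0788)) ≈ 0.2807

By the reflection principle for standard BM, P(τ_b ≤ t) = 2 · P(B_t ≥ b). Since B_t ~ N(0, t), P(B_t ≥ 2.66) = 1 − Φ(2.66/√t) = 1 − Φ(2.66/√6.08) = 1 − Φ(1.0788) ≈ 0.14034. Doubling: P(τ_{2.66} ≤ 6.08) ≈ 2 · 0.14034 = 0.28068 ≈ 0.2807.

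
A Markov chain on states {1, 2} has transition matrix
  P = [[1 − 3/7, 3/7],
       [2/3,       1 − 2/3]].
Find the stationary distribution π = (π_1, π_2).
π_1 = 14/23, π_2 = 9/23

Solve πP = π with π_1 + π_2 = 1. From πP = π: π_1 · (1 − 3/7) + π_2 · 2/3 = π_1 ⇒ π_2 · 2/3 = π_1 · 3/7 ⇒ π_2/π_1 = (3/7)/(2/3) = 9/14. Together with π_1 + π_2 = 1:
  π_1 = (2/3)/(3/7 + 2/3) = (2/3)/(23/21) = 14/23,
  π_2 = (3/7)/(3/7 + 2/3) = (3/7)/(23/21) = 9/23.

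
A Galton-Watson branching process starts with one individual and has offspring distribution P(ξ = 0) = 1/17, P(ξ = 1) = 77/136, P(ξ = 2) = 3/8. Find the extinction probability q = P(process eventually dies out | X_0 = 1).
q = 8/51

The pgf is f(s) = 1/17 + 77/136·s + 3/8·s². The extinction probability q is the smallest fixed point of f in [0, 1]. Setting s = f(s):
  3/8·s² + (77/136 − 1)·s + 1/17 = 0
  3/8·s² − (1/17 + 3/8)·s + 1/17 = 0
which factors as (s − 1)·(3/8·s − 1/17) = 0, giving roots s = 1 and s = (1/17)/(3/8) = 8/51.
Mean offspring μ = 77/136 + 2·3/8 = 179/136 > 1 (supercritical), so q < 1. The extinction probability is the smaller root: q = (1/17)/(3/8) = 8/51.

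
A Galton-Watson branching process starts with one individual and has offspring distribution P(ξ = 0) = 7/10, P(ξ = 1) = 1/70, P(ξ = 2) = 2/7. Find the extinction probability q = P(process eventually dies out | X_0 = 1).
q = 1

Mean offspring μ = 0·7/10 + 1·1/70 + 2·2/7 = 41/70 ≤ 1. For μ ≤ 1 with offspring not concentrated at 1, the Galton-Watson process goes extinct almost surely, so q = 1.
(Algebraic check: The pgf is f(s) = 7/10 + 1/70·s + 2/7·s². The extinction probability q is the smallest fixed point of f in [0, 1]. Setting s = f(s):
  2/7·s² + (1/70 − 1)·s + 7/10 = 0
  2/7·s² − (7/10 + 2/7)·s + 7/10 = 0
which factors as (s − 1)·(2/7·s − 7/10) = 0, giving roots s = 1 and s = (7/10)/(2/7) = 49/20. Since 49/20 ≥ 1, the smallest root in [0, 1] is s = 1.)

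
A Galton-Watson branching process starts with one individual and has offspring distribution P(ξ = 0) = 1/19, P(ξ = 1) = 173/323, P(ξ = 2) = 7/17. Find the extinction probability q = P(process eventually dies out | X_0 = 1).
q = 17/133

The pgf is f(s) = 1/19 + 173/323·s + 7/17·s². The extinction probability q is the smallest fixed point of f in [0, 1]. Setting s = f(s):
  7/17·s² + (173/323 − 1)·s + 1/19 = 0
  7/17·s² − (1/19 + 7/17)·s + 1/19 = 0
which factors as (s − 1)·(7/17·s − 1/19) = 0, giving roots s = 1 and s = (1/19)/(7/17) = 17/133.
Mean offspring μ = 173/323 + 2·7/17 = 439/323 > 1 (supercritical), so q < 1. The extinction probability is the smaller root: q = (1/19)/(7/17) = 17/133.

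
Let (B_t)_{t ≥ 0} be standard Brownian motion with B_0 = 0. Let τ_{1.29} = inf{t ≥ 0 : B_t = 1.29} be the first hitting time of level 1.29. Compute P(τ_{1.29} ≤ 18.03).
P(τ_{1.29} ≤ 18.03) = 2(1 − Φ(1.29/√18.03)) = 2(1 − Φ(0.3038)) ≈ 0.7613

By the reflection principle for standard BM, P(τ_b ≤ t) = 2 · P(B_t ≥ b). Since B_t ~ N(0, t), P(B_t ≥ 1.29) = 1 − Φ(1.29/√t) = 1 − Φ(1.29/√18.03) = 1 − Φ(0.3038) ≈ 0.38064. Doubling: P(τ_{1.29} ≤ 18.03) ≈ 2 · 0.38064 = 0.76128 ≈ 0.7613.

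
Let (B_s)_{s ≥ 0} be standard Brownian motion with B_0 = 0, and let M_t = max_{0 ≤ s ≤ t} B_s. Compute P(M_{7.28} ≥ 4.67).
P(M_{7.28} ≥ 4.67) = 2·P(B_{7.28} ≥ 4.67) = 2(1 − Φ(4.67/√7.28)) ≈ 0.0835

By the reflection principle for Brownian motion, P(M_t ≥ a) = 2 · P(B_t ≥ a) for a ≥ 0. Since B_t ~ N(0, t), P(B_t ≥ 4.67) = 1 − Φ(4.67/√t) = 1 − Φ(4.67/√7.28) = 1 − Φ(1.7308). So
  P(M_{7.28} ≥ 4.67) = 2(1 − Φ(1.7308)) ≈ 0.0835.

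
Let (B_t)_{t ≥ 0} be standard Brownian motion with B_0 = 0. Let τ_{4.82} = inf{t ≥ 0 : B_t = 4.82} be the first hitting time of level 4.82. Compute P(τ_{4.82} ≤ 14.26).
P(τ_{4.82} ≤ 14.26) = 2(1 − Φ(4.82/√14.26)) = 2(1 − Φ(1.2764)) ≈ 0.2018

By the reflection principle for standard BM, P(τ_b ≤ t) = 2 · P(B_t ≥ b). Since B_t ~ N(0, t), P(B_t ≥ 4.82) = 1 − Φ(4.82/√t) = 1 − Φ(4.82/√14.26) = 1 − Φ(1.2764) ≈ 0.10091. Doubling: P(τ_{4.82} ≤ 14.26) ≈ 2 · 0.10091 = 0.20182 ≈ 0.2018.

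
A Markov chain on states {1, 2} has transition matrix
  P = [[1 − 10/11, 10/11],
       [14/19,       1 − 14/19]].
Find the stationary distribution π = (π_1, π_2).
π_1 = 77/172, π_2 = 95/172

Solve πP = π with π_1 + π_2 = 1. From πP = π: π_1 · (1 − 10/11) + π_2 · 14/19 = π_1 ⇒ π_2 · 14/19 = π_1 · 10/11 ⇒ π_2/π_1 = (10/11)/(14/19) = 95/77. Together with π_1 + π_2 = 1:
  π_1 = (14/19)/(10/11 + 14/19) = (14/19)/(344/209) = 77/172,
  π_2 = (10/11)/(10/11 + 14/19) = (10/11)/(344/209) = 95/172.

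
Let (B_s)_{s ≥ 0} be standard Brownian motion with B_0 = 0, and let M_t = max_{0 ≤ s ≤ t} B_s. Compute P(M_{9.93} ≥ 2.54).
P(M_{9.93} ≥ 2.54) = 2·P(B_{9.93} ≥ 2.54) = 2(1 − Φ(2.54/√9.93)) ≈ 0.4202

By the reflection principle for Brownian motion, P(M_t ≥ a) = 2 · P(B_t ≥ a) for a ≥ 0. Since B_t ~ N(0, t), P(B_t ≥ 2.54) = 1 − Φ(2.54/√t) = 1 − Φ(2.54/√9.93) = 1 − Φ(0.8060). So
  P(M_{9.93} ≥ 2.54) = 2(1 − Φ(0.8060)) ≈ 0.4202.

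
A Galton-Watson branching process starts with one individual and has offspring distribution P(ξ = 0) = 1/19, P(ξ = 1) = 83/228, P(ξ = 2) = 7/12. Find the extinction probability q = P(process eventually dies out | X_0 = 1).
q = 12/133

The pgf is f(s) = 1/19 + 83/228·s + 7/12·s². The extinction probability q is the smallest fixed point of f in [0, 1]. Setting s = f(s):
  7/12·s² + (83/228 − 1)·s + 1/19 = 0
  7/12·s² − (1/19 + 7/12)·s + 1/19 = 0
which factors as (s − 1)·(7/12·s − 1/19) = 0, giving roots s = 1 and s = (1/19)/(7/12) = 12/133.
Mean offspring μ = 83/228 + 2·7/12 = 349/228 > 1 (supercritical), so q < 1. The extinction probability is the smaller root: q = (1/19)/(7/12) = 12/133.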